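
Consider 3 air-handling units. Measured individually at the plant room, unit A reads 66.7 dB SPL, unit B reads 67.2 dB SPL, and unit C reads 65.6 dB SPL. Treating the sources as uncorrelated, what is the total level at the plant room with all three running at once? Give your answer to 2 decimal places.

71.32 dB SPL

Incoherent sources sum as intensities:
L_total = 10·log₁₀(10^(66.7/10) + 10^(67.2/10) + 10^(65.6/10)) = 10·log₁₀(13560000) = 71.32 dB SPL.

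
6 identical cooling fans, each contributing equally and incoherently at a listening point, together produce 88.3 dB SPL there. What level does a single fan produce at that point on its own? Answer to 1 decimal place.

6 equal incoherent sources add 10·log₁₀(6) = 7.78 dB over one source.
L_one = 88.3 − 7.78 = 80.5 dB SPL.

80.5 dB SPL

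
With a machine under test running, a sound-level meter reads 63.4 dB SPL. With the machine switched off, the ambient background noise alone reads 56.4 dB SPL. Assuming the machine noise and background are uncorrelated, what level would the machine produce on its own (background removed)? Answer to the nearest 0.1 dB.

62.4 dB SPL

Background correction is a power subtraction:
L_src = 10·log₁₀(10^(63.4/10) − 10^(56.4/10)) = 10·log₁₀(1751000) = 62.4 dB SPL.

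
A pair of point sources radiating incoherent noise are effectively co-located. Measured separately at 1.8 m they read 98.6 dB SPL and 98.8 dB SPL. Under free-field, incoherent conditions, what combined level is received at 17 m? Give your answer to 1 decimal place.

82.2 dB SPL

Combined at 1.8 m: 10·log₁₀(10^(98.6/10)+10^(98.8/10)) = 101.71 dB SPL.
Then apply −20·log₁₀(17/1.8) = -19.50 dB → 82.2 dB SPL.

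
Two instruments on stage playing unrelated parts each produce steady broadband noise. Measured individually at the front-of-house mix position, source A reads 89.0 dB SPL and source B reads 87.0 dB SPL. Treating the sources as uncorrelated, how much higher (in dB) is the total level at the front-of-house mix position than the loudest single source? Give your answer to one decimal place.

2.1 dB

Add the sources as powers (linear), then convert back to dB:
L_total = 10·log₁₀(10^(89.0/10) + 10^(87.0/10)) = 91.12 dB SPL.
Excess over the loudest (89.0 dB): 91.12 − 89.0 = 2.1 dB.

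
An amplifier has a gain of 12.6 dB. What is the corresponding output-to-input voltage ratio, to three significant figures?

4.27

Voltage ratio = 10^(dB/20).
10^(12.6/20) = 10^(0.6300) = 4.27.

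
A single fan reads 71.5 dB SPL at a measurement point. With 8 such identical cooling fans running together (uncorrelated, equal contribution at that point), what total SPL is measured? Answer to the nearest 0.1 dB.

80.5 dB SPL

8 equal incoherent sources raise the level by 10·log₁₀(8) = 9.03 dB.
L_total = 71.5 + 9.03 = 80.5 dB SPL.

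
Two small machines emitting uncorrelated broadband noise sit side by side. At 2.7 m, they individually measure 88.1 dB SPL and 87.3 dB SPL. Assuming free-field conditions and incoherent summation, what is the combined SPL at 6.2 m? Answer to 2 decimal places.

83.51 dB SPL

Combined at 2.7 m: 10·log₁₀(10^(88.1/10)+10^(87.3/10)) = 90.729 dB SPL.
Then apply −20·log₁₀(6.2/2.7) = -7.221 dB → 83.51 dB SPL.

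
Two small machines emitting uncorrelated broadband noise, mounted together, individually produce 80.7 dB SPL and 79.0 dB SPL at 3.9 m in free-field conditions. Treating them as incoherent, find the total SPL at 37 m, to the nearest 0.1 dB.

Combined at 3.9 m: 10·log₁₀(10^(80.7/10)+10^(79.0/10)) = 82.94 dB SPL.
Then apply −20·log₁₀(37/3.9) = -19.54 dB → 63.4 dB SPL.

63.4 dB SPL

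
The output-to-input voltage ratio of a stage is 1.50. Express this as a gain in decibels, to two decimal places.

Voltage ratio → dB uses the 20·log₁₀ form:
20·log₁₀(1.50) = 3.52 dB.

3.52 dB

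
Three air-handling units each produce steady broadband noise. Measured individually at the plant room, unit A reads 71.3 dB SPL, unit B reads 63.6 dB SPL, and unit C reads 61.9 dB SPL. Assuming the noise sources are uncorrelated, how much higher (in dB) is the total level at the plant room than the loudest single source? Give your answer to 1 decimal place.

1.1 dB

Add the sources as powers (linear), then convert back to dB:
L_total = 10·log₁₀(10^(71.3/10) + 10^(63.6/10) + 10^(61.9/10)) = 72.39 dB SPL.
Excess over the loudest (71.3 dB): 72.39 − 71.3 = 1.1 dB.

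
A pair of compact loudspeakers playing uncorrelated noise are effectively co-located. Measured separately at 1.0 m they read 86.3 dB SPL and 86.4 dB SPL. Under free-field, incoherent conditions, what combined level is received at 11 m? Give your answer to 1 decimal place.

Combined at 1.0 m: 10·log₁₀(10^(86.3/10)+10^(86.4/10)) = 89.36 dB SPL.
Then apply −20·log₁₀(11/1.0) = -20.83 dB → 68.5 dB SPL.

68.5 dB SPL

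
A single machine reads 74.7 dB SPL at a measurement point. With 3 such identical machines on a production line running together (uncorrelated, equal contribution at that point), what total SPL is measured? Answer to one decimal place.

79.5 dB SPL

3 equal incoherent sources raise the level by 10·log₁₀(3) = 4.77 dB.
L_total = 74.7 + 4.77 = 79.5 dB SPL.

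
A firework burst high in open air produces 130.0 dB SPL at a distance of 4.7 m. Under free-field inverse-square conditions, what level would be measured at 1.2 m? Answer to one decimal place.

For a point source in a free field, ΔL = −20·log₁₀(d₂/d₁).
ΔL = −20·log₁₀(1.2/4.7) = 11.86 dB, so L₂ = 130.0 + (11.86) = 141.9 dB SPL.

141.9 dB SPL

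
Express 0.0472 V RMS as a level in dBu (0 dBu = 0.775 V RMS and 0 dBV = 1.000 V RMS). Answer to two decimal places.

-24.31 dBu

dBu = 20·log₁₀(V / 0.775 V).
20·log₁₀(0.0472/0.775) = -24.31 dBu.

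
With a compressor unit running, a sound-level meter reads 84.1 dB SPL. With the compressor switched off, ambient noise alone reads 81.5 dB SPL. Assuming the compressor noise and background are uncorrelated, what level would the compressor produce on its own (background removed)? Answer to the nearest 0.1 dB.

80.6 dB SPL

Subtract intensities: L_src = 10·log₁₀(10^(L_total/10) − 10^(L_bg/10)).
L_src = 10·log₁₀(10^(84.1/10) − 10^(81.5/10)) = 10·log₁₀(115800000) = 80.6 dB SPL.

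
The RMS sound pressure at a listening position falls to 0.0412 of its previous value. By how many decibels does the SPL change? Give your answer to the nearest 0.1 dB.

SPL change from a pressure ratio uses the 20·log₁₀ form:
20·log₁₀(0.0412) = -27.7 dB.

-27.7 dB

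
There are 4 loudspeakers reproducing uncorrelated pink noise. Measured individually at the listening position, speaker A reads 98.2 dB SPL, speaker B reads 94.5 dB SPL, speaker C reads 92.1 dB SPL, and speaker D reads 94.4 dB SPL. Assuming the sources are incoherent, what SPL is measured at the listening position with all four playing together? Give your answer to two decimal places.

101.40 dB SPL

Uncorrelated sources add in intensity (power), not in dB.
L_total = 10·log₁₀(10^(98.2/10) + 10^(94.5/10) + 10^(92.1/10) + 10^(94.4/10)) = 10·log₁₀(13801000000) = 101.40 dB SPL.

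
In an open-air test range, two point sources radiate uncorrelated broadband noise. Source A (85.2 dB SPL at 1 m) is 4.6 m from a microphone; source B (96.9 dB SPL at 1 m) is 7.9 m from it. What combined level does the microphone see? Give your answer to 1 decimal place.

79.7 dB SPL

At the listener: L_A = 85.2 − 20·log₁₀(4.6) = 71.94 dB; L_B = 96.9 − 20·log₁₀(7.9) = 78.95 dB.
Combined: 10·log₁₀(10^(71.94/10)+10^(78.95/10)) = 79.7 dB SPL.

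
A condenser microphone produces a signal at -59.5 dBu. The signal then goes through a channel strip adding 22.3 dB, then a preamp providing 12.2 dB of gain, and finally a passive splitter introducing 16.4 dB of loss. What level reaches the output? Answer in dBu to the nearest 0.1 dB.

Gain stages sum in dB:
-59.5 + 22.3 + 12.2 − 16.4 = -41.4 dBu.

-41.4 dBu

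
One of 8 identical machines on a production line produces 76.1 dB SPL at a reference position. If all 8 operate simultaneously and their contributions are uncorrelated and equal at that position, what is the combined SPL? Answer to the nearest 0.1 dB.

85.1 dB SPL

8 equal incoherent sources raise the level by 10·log₁₀(8) = 9.03 dB.
L_total = 76.1 + 9.03 = 85.1 dB SPL.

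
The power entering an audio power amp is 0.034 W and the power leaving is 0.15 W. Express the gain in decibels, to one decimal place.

6.4 dB

For a power ratio, dB = 10·log₁₀(P₂/P₁).
10·log₁₀(0.15/0.034) = 10·log₁₀(4.412) = 6.4 dB.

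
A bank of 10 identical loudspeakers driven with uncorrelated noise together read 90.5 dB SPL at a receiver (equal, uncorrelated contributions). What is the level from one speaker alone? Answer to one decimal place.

10 equal incoherent sources add 10·log₁₀(10) = 10.00 dB over one source.
L_one = 90.5 − 10.00 = 80.5 dB SPL.

80.5 dB SPL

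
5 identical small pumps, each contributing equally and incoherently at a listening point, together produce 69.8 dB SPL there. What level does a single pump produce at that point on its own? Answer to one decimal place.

62.8 dB SPL

5 equal incoherent sources add 10·log₁₀(5) = 6.99 dB over one source.
L_one = 69.8 − 6.99 = 62.8 dB SPL.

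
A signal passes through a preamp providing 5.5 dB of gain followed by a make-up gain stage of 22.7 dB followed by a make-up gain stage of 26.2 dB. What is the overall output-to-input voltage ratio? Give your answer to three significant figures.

525

Net gain = 5.5 + 22.7 + 26.2 = 54.4 dB.
Voltage ratio = 10^(54.4/20) = 525.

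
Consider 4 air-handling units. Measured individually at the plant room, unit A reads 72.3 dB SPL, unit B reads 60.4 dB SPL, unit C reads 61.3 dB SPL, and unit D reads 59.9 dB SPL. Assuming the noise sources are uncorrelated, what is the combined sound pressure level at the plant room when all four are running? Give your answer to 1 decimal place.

73.1 dB SPL

Uncorrelated sources add in intensity (power), not in dB.
L_total = 10·log₁₀(10^(72.3/10) + 10^(60.4/10) + 10^(61.3/10) + 10^(59.9/10)) = 10·log₁₀(20410000) = 73.1 dB SPL.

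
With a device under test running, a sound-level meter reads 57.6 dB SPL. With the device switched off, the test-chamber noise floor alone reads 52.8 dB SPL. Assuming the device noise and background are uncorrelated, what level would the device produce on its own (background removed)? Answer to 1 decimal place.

Background correction is a power subtraction:
L_src = 10·log₁₀(10^(57.6/10) − 10^(52.8/10)) = 10·log₁₀(384900) = 55.9 dB SPL.

55.9 dB SPL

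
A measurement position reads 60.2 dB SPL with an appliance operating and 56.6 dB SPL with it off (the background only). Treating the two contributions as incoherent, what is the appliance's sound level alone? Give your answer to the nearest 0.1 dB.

Subtract intensities: L_src = 10·log₁₀(10^(L_total/10) − 10^(L_bg/10)).
L_src = 10·log₁₀(10^(60.2/10) − 10^(56.6/10)) = 10·log₁₀(590000) = 57.7 dB SPL.

57.7 dB SPL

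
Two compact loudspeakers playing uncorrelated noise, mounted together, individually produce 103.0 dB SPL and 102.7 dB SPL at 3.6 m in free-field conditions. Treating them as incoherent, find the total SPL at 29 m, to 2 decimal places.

Combined at 3.6 m: 10·log₁₀(10^(103.0/10)+10^(102.7/10)) = 105.863 dB SPL.
Then apply −20·log₁₀(29/3.6) = -18.122 dB → 87.74 dB SPL.

87.74 dB SPL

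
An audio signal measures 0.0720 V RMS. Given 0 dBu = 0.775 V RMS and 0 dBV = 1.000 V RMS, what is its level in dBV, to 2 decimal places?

dBV = 20·log₁₀(V / 1.000 V).
20·log₁₀(0.0720/1.000) = -22.85 dBV.

-22.85 dBV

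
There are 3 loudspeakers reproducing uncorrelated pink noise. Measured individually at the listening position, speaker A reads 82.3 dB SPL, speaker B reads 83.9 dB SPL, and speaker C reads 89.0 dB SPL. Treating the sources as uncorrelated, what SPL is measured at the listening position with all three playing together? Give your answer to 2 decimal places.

Add the sources as powers (linear), then convert back to dB:
L_total = 10·log₁₀(10^(82.3/10) + 10^(83.9/10) + 10^(89.0/10)) = 10·log₁₀(1210000000) = 90.83 dB SPL.

90.83 dB SPL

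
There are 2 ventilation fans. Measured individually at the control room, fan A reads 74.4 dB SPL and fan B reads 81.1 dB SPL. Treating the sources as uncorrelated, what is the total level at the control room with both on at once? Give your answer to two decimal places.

Incoherent sources sum as intensities:
L_total = 10·log₁₀(10^(74.4/10) + 10^(81.1/10)) = 10·log₁₀(156400000) = 81.94 dB SPL.

81.94 dB SPL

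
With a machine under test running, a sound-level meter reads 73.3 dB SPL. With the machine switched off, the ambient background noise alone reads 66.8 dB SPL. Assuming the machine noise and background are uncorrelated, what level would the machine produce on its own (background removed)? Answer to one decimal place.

Remove the background by subtracting linear intensities:
L_src = 10·log₁₀(10^(73.3/10) − 10^(66.8/10)) = 10·log₁₀(16590000) = 72.2 dB SPL.

72.2 dB SPL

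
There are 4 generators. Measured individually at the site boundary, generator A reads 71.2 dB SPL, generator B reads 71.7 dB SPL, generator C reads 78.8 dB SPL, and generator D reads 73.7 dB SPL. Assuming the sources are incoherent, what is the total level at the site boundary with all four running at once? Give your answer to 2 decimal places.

81.05 dB SPL

Uncorrelated sources add in intensity (power), not in dB.
L_total = 10·log₁₀(10^(71.2/10) + 10^(71.7/10) + 10^(78.8/10) + 10^(73.7/10)) = 10·log₁₀(127300000) = 81.05 dB SPL.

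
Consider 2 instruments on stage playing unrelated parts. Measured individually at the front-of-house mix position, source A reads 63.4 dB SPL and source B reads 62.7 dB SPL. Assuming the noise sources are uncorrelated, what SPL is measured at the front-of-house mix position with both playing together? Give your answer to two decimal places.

Uncorrelated sources add in intensity (power), not in dB.
L_total = 10·log₁₀(10^(63.4/10) + 10^(62.7/10)) = 10·log₁₀(4050000) = 66.07 dB SPL.

66.07 dB SPL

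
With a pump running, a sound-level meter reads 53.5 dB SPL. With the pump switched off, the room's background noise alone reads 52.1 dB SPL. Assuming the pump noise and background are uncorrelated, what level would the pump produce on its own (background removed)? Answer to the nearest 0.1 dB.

47.9 dB SPL

Subtract intensities: L_src = 10·log₁₀(10^(L_total/10) − 10^(L_bg/10)).
L_src = 10·log₁₀(10^(53.5/10) − 10^(52.1/10)) = 10·log₁₀(61690) = 47.9 dB SPL.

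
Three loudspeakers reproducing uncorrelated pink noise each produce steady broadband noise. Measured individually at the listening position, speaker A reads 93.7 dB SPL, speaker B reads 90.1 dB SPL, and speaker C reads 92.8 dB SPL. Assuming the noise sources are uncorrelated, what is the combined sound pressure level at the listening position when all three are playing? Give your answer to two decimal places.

97.22 dB SPL

Add the sources as powers (linear), then convert back to dB:
L_total = 10·log₁₀(10^(93.7/10) + 10^(90.1/10) + 10^(92.8/10)) = 10·log₁₀(5273000000) = 97.22 dB SPL.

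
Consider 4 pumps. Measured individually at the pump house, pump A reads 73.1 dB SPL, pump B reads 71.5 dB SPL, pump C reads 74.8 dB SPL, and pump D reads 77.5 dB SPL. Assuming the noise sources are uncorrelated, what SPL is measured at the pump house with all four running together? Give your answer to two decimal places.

80.83 dB SPL

Add the sources as powers (linear), then convert back to dB:
L_total = 10·log₁₀(10^(73.1/10) + 10^(71.5/10) + 10^(74.8/10) + 10^(77.5/10)) = 10·log₁₀(121000000) = 80.83 dB SPL.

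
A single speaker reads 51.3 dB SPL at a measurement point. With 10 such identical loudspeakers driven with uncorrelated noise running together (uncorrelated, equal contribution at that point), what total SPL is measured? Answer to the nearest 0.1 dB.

10 equal incoherent sources raise the level by 10·log₁₀(10) = 10.00 dB.
L_total = 51.3 + 10.00 = 61.3 dB SPL.

61.3 dB SPL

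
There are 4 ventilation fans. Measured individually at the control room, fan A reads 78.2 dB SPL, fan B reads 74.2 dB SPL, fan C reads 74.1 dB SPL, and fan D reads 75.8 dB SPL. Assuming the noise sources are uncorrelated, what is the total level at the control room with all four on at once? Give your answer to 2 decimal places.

81.93 dB SPL

Uncorrelated sources add in intensity (power), not in dB.
L_total = 10·log₁₀(10^(78.2/10) + 10^(74.2/10) + 10^(74.1/10) + 10^(75.8/10)) = 10·log₁₀(156100000) = 81.93 dB SPL.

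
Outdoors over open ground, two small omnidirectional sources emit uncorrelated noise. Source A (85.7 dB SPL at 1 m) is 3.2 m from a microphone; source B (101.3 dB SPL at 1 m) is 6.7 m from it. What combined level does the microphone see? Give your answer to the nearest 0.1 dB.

At the listener: L_A = 85.7 − 20·log₁₀(3.2) = 75.60 dB; L_B = 101.3 − 20·log₁₀(6.7) = 84.78 dB.
Combined: 10·log₁₀(10^(75.60/10)+10^(84.78/10)) = 85.3 dB SPL.

85.3 dB SPL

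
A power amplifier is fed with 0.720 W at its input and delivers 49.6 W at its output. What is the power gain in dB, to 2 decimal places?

Power ratio → dB uses the 10·log₁₀ form:
10·log₁₀(49.6/0.720) = 10·log₁₀(68.89) = 18.38 dB.

18.38 dB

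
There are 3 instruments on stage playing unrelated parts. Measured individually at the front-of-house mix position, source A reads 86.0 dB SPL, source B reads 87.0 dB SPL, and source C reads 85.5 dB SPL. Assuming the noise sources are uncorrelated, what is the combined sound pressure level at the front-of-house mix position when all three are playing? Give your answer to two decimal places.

90.98 dB SPL

Incoherent sources sum as intensities:
L_total = 10·log₁₀(10^(86.0/10) + 10^(87.0/10) + 10^(85.5/10)) = 10·log₁₀(1254000000) = 90.98 dB SPL.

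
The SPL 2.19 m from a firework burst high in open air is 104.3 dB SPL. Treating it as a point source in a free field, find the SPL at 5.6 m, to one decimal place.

Free-field point source: level drops by 20·log₁₀ of the distance ratio.
ΔL = −20·log₁₀(5.6/2.19) = -8.15 dB, so L₂ = 104.3 + (-8.15) = 96.1 dB SPL.

96.1 dB SPL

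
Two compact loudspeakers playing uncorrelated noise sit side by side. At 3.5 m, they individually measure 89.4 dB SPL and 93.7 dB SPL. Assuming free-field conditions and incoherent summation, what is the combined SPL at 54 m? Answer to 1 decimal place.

Combined at 3.5 m: 10·log₁₀(10^(89.4/10)+10^(93.7/10)) = 95.07 dB SPL.
Then apply −20·log₁₀(54/3.5) = -23.77 dB → 71.3 dB SPL.

71.3 dB SPL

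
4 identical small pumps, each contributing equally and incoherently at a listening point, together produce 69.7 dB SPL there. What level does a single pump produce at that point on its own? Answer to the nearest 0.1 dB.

63.7 dB SPL

4 equal incoherent sources add 10·log₁₀(4) = 6.02 dB over one source.
L_one = 69.7 − 6.02 = 63.7 dB SPL.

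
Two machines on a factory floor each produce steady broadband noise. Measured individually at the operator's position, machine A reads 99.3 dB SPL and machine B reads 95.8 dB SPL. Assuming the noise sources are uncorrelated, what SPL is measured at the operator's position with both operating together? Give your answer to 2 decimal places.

100.90 dB SPL

Incoherent sources sum as intensities:
L_total = 10·log₁₀(10^(99.3/10) + 10^(95.8/10)) = 10·log₁₀(12313000000) = 100.90 dB SPL.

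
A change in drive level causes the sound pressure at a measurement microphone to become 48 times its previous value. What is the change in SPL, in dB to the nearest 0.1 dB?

33.6 dB

SPL change from a pressure ratio uses the 20·log₁₀ form:
20·log₁₀(48) = 33.6 dB.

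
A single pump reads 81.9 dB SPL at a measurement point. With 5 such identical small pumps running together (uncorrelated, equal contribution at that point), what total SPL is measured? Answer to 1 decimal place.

88.9 dB SPL

5 equal incoherent sources raise the level by 10·log₁₀(5) = 6.99 dB.
L_total = 81.9 + 6.99 = 88.9 dB SPL.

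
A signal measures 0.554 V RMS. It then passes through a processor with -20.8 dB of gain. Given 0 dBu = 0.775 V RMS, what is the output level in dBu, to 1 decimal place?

Input level: 20·log₁₀(0.554/0.775) = -2.92 dBu.
Output: -2.92 − 20.8 = -23.7 dBu.

-23.7 dBu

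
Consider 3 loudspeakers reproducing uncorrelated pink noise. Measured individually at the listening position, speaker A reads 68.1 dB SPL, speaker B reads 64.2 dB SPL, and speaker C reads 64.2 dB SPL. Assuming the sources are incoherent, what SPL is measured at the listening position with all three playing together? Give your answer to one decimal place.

Uncorrelated sources add in intensity (power), not in dB.
L_total = 10·log₁₀(10^(68.1/10) + 10^(64.2/10) + 10^(64.2/10)) = 10·log₁₀(11720000) = 70.7 dB SPL.

70.7 dB SPL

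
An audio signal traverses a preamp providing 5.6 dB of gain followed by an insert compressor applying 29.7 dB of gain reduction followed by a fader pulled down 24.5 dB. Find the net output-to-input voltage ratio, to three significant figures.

0.00372

Net gain = 5.6 + (−29.7) + (−24.5) = -48.6 dB.
Voltage ratio = 10^(-48.6/20) = 0.00372.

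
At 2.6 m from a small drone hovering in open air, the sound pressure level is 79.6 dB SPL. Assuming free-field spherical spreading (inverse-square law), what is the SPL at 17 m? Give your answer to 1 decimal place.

63.3 dB SPL

For a point source in a free field, ΔL = −20·log₁₀(d₂/d₁).
ΔL = −20·log₁₀(17/2.6) = -16.31 dB, so L₂ = 79.6 + (-16.31) = 63.3 dB SPL.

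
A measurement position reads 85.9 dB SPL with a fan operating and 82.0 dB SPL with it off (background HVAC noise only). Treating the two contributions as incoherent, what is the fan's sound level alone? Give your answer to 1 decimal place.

83.6 dB SPL

Remove the background by subtracting linear intensities:
L_src = 10·log₁₀(10^(85.9/10) − 10^(82.0/10)) = 10·log₁₀(230600000) = 83.6 dB SPL.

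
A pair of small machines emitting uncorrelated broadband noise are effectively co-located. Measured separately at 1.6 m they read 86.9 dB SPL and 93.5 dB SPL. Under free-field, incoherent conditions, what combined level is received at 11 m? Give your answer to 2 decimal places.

Combined at 1.6 m: 10·log₁₀(10^(86.9/10)+10^(93.5/10)) = 94.359 dB SPL.
Then apply −20·log₁₀(11/1.6) = -16.745 dB → 77.61 dB SPL.

77.61 dB SPL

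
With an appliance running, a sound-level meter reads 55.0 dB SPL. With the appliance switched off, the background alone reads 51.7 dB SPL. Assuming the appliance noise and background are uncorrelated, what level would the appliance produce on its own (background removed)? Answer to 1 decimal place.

52.3 dB SPL

Subtract intensities: L_src = 10·log₁₀(10^(L_total/10) − 10^(L_bg/10)).
L_src = 10·log₁₀(10^(55.0/10) − 10^(51.7/10)) = 10·log₁₀(168300) = 52.3 dB SPL.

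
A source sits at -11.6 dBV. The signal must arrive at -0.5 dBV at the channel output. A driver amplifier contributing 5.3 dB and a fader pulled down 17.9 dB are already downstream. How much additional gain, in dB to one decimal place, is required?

The required make-up gain is the shortfall in the dB sum.
G = -0.5 − (-11.6) − 5.3 + 17.9 = 23.7 dB.

23.7 dB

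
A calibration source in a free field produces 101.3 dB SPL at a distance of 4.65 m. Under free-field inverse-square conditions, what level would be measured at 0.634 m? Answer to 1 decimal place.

For a point source in a free field, ΔL = −20·log₁₀(d₂/d₁).
ΔL = −20·log₁₀(0.634/4.65) = 17.31 dB, so L₂ = 101.3 + (17.31) = 118.6 dB SPL.

118.6 dB SPL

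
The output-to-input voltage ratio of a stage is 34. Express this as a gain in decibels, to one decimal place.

Voltage ratio → dB uses the 20·log₁₀ form:
20·log₁₀(34) = 30.6 dB.

30.6 dB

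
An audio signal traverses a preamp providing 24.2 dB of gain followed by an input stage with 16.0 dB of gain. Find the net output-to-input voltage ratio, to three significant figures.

102

Net gain = 24.2 + 16.0 = 40.2 dB.
Voltage ratio = 10^(40.2/20) = 102.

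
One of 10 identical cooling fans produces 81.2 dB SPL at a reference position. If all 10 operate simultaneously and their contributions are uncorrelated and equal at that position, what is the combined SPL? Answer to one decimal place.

91.2 dB SPL

10 equal incoherent sources raise the level by 10·log₁₀(10) = 10.00 dB.
L_total = 81.2 + 10.00 = 91.2 dB SPL.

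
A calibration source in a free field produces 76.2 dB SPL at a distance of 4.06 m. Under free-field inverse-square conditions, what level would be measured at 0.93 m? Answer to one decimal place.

89.0 dB SPL

Inverse-square spreading gives ΔL = −20·log₁₀(d₂/d₁).
ΔL = −20·log₁₀(0.93/4.06) = 12.80 dB, so L₂ = 76.2 + (12.80) = 89.0 dB SPL.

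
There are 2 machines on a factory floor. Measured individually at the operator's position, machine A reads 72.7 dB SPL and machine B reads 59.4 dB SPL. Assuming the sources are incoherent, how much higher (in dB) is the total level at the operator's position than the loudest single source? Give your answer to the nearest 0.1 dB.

Add the sources as powers (linear), then convert back to dB:
L_total = 10·log₁₀(10^(72.7/10) + 10^(59.4/10)) = 72.90 dB SPL.
Excess over the loudest (72.7 dB): 72.90 − 72.7 = 0.2 dB.

0.2 dB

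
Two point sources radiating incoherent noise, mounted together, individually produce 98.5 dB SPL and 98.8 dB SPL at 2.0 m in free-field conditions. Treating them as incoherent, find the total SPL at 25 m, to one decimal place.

79.7 dB SPL

Combined at 2.0 m: 10·log₁₀(10^(98.5/10)+10^(98.8/10)) = 101.66 dB SPL.
Then apply −20·log₁₀(25/2.0) = -21.94 dB → 79.7 dB SPL.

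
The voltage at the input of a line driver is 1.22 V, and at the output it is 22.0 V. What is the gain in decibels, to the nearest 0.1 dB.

25.1 dB

Voltage ratio → dB uses the 20·log₁₀ form:
20·log₁₀(22.0/1.22) = 20·log₁₀(18.03) = 25.1 dB.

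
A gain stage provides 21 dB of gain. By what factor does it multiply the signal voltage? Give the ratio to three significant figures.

11.2

Voltage ratio = 10^(dB/20).
10^(21/20) = 10^(1.050) = 11.2.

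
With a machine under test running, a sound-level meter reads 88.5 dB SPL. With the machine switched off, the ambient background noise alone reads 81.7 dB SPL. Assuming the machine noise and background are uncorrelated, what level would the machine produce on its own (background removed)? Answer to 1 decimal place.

Remove the background by subtracting linear intensities:
L_src = 10·log₁₀(10^(88.5/10) − 10^(81.7/10)) = 10·log₁₀(560000000) = 87.5 dB SPL.

87.5 dB SPL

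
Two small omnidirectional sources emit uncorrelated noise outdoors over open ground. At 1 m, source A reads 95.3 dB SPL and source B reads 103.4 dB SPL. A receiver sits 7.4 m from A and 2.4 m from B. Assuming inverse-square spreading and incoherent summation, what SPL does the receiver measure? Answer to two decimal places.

95.87 dB SPL

At the listener: L_A = 95.3 − 20·log₁₀(7.4) = 77.915 dB; L_B = 103.4 − 20·log₁₀(2.4) = 95.796 dB.
Combined: 10·log₁₀(10^(77.915/10)+10^(95.796/10)) = 95.87 dB SPL.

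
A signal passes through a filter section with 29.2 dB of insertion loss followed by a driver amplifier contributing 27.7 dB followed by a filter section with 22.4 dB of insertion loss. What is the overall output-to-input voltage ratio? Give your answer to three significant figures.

Net gain = (−29.2) + 27.7 + (−22.4) = -23.9 dB.
Voltage ratio = 10^(-23.9/20) = 0.0638.

0.0638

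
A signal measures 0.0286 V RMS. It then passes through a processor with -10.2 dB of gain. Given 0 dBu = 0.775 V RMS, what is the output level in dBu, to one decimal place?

-38.9 dBu

Input level: 20·log₁₀(0.0286/0.775) = -28.66 dBu.
Output: -28.66 − 10.2 = -38.9 dBu.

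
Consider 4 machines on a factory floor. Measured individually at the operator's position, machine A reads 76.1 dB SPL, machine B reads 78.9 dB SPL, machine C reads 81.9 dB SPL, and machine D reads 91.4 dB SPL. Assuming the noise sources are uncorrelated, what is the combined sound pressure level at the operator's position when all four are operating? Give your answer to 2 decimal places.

Uncorrelated sources add in intensity (power), not in dB.
L_total = 10·log₁₀(10^(76.1/10) + 10^(78.9/10) + 10^(81.9/10) + 10^(91.4/10)) = 10·log₁₀(1654000000) = 92.18 dB SPL.

92.18 dB SPL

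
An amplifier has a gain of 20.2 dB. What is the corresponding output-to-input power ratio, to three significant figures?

105

Power ratio = 10^(dB/10).
10^(20.2/10) = 10^(2.020) = 105.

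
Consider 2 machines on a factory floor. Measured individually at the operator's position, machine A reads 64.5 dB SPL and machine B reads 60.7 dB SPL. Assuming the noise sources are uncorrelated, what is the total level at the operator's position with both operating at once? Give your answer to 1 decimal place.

66.0 dB SPL

Add the sources as powers (linear), then convert back to dB:
L_total = 10·log₁₀(10^(64.5/10) + 10^(60.7/10)) = 10·log₁₀(3993000) = 66.0 dB SPL.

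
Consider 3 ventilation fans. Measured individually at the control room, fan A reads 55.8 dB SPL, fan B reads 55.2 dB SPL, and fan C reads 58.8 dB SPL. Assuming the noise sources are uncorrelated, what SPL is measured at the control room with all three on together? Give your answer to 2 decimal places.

61.67 dB SPL

Uncorrelated sources add in intensity (power), not in dB.
L_total = 10·log₁₀(10^(55.8/10) + 10^(55.2/10) + 10^(58.8/10)) = 10·log₁₀(1470000) = 61.67 dB SPL.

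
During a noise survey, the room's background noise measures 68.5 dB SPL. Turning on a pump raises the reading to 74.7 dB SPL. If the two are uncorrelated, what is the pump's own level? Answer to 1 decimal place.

73.5 dB SPL

Remove the background by subtracting linear intensities:
L_src = 10·log₁₀(10^(74.7/10) − 10^(68.5/10)) = 10·log₁₀(22430000) = 73.5 dB SPL.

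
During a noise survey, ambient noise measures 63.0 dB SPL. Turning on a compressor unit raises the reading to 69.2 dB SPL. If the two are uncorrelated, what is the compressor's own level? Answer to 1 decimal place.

Subtract intensities: L_src = 10·log₁₀(10^(L_total/10) − 10^(L_bg/10)).
L_src = 10·log₁₀(10^(69.2/10) − 10^(63.0/10)) = 10·log₁₀(6322000) = 68.0 dB SPL.

68.0 dB SPL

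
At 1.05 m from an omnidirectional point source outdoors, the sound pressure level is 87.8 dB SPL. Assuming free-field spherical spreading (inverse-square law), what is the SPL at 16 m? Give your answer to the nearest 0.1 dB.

For a point source in a free field, ΔL = −20·log₁₀(d₂/d₁).
ΔL = −20·log₁₀(16/1.05) = -23.66 dB, so L₂ = 87.8 + (-23.66) = 64.1 dB SPL.

64.1 dB SPL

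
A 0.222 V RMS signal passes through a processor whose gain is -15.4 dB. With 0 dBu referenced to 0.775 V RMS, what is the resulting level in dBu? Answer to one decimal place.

-26.3 dBu

Input level: 20·log₁₀(0.222/0.775) = -10.86 dBu.
Output: -10.86 − 15.4 = -26.3 dBu.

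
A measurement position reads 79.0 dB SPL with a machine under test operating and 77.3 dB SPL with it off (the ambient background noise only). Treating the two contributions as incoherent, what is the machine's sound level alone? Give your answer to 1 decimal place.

Remove the background by subtracting linear intensities:
L_src = 10·log₁₀(10^(79.0/10) − 10^(77.3/10)) = 10·log₁₀(25730000) = 74.1 dB SPL.

74.1 dB SPL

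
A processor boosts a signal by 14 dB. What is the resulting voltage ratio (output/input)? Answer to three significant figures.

5.01

Voltage ratio = 10^(dB/20).
10^(14/20) = 10^(0.7000) = 5.01.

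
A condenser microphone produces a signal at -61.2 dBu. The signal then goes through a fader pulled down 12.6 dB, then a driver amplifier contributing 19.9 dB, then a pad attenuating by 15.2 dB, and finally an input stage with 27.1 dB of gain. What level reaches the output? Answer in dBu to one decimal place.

-42.0 dBu

Gain stages sum in dB:
-61.2 − 12.6 + 19.9 − 15.2 + 27.1 = -42.0 dBu.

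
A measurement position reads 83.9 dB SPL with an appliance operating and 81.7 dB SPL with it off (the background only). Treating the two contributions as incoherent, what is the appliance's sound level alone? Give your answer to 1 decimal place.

Background correction is a power subtraction:
L_src = 10·log₁₀(10^(83.9/10) − 10^(81.7/10)) = 10·log₁₀(97560000) = 79.9 dB SPL.

79.9 dB SPL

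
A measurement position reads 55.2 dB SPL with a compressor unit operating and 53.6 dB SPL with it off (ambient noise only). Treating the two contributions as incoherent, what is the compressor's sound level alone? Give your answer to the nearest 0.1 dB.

50.1 dB SPL

Remove the background by subtracting linear intensities:
L_src = 10·log₁₀(10^(55.2/10) − 10^(53.6/10)) = 10·log₁₀(102000) = 50.1 dB SPL.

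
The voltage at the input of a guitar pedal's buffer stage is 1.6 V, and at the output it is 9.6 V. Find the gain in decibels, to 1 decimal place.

Voltage is an amplitude quantity, so gain = 20·log₁₀(V_out/V_in).
20·log₁₀(9.6/1.6) = 20·log₁₀(6.000) = 15.6 dB.

15.6 dB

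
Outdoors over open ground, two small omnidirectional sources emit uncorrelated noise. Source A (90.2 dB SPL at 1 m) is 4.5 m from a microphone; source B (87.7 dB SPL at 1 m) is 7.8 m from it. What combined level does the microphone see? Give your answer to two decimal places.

At the listener: L_A = 90.2 − 20·log₁₀(4.5) = 77.136 dB; L_B = 87.7 − 20·log₁₀(7.8) = 69.858 dB.
Combined: 10·log₁₀(10^(77.136/10)+10^(69.858/10)) = 77.88 dB SPL.

77.88 dB SPL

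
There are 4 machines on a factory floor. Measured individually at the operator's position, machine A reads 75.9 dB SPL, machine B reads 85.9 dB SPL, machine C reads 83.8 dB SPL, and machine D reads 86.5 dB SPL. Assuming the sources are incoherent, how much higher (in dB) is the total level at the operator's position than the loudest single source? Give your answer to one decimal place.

4.0 dB

Uncorrelated sources add in intensity (power), not in dB.
L_total = 10·log₁₀(10^(75.9/10) + 10^(85.9/10) + 10^(83.8/10) + 10^(86.5/10)) = 90.47 dB SPL.
Excess over the loudest (86.5 dB): 90.47 − 86.5 = 4.0 dB.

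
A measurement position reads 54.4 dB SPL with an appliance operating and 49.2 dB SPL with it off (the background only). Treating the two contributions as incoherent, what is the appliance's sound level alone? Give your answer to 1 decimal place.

52.8 dB SPL

Subtract intensities: L_src = 10·log₁₀(10^(L_total/10) − 10^(L_bg/10)).
L_src = 10·log₁₀(10^(54.4/10) − 10^(49.2/10)) = 10·log₁₀(192200) = 52.8 dB SPL.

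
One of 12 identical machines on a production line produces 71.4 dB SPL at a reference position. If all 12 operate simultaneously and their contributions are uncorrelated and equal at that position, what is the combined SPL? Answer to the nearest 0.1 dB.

82.2 dB SPL

12 equal incoherent sources raise the level by 10·log₁₀(12) = 10.79 dB.
L_total = 71.4 + 10.79 = 82.2 dB SPL.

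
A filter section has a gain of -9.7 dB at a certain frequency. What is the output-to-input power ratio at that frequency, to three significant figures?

0.107

Power ratio = 10^(dB/10).
10^(-9.7/10) = 10^(-0.9700) = 0.107.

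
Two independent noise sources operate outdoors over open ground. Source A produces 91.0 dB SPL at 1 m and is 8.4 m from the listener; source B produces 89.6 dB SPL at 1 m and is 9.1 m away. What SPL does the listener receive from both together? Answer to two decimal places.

74.60 dB SPL

At the listener: L_A = 91.0 − 20·log₁₀(8.4) = 72.514 dB; L_B = 89.6 − 20·log₁₀(9.1) = 70.419 dB.
Combined: 10·log₁₀(10^(72.514/10)+10^(70.419/10)) = 74.60 dB SPL.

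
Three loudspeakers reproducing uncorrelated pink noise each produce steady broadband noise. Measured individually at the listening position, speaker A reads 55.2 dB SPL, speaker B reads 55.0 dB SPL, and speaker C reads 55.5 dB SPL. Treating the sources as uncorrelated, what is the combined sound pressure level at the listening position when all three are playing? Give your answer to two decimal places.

60.01 dB SPL

Add the sources as powers (linear), then convert back to dB:
L_total = 10·log₁₀(10^(55.2/10) + 10^(55.0/10) + 10^(55.5/10)) = 10·log₁₀(1002000) = 60.01 dB SPL.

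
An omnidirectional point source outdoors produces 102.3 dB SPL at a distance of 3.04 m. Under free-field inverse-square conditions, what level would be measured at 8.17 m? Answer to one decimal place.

For a point source in a free field, ΔL = −20·log₁₀(d₂/d₁).
ΔL = −20·log₁₀(8.17/3.04) = -8.59 dB, so L₂ = 102.3 + (-8.59) = 93.7 dB SPL.

93.7 dB SPL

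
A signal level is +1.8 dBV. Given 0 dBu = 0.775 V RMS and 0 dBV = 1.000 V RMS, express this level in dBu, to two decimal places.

+4.01 dBu

The offset between the scales is 20·log₁₀(0.775/1.000) = −2.214 dB.
So dBu = +1.8 + 2.214 = +4.01 dBu.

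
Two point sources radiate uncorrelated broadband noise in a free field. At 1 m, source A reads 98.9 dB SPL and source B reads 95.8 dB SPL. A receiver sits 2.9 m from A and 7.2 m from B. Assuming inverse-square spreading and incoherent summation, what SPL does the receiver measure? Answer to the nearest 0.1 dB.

At the listener: L_A = 98.9 − 20·log₁₀(2.9) = 89.65 dB; L_B = 95.8 − 20·log₁₀(7.2) = 78.65 dB.
Combined: 10·log₁₀(10^(89.65/10)+10^(78.65/10)) = 90.0 dB SPL.

90.0 dB SPL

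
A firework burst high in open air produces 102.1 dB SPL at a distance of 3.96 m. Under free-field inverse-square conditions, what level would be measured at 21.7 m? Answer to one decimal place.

Free-field point source: level drops by 20·log₁₀ of the distance ratio.
ΔL = −20·log₁₀(21.7/3.96) = -14.78 dB, so L₂ = 102.1 + (-14.78) = 87.3 dB SPL.

87.3 dB SPL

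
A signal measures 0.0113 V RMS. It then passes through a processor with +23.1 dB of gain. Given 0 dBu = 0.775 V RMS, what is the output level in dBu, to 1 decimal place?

-13.6 dBu

Input level: 20·log₁₀(0.0113/0.775) = -36.72 dBu.
Output: -36.72 + 23.1 = -13.6 dBu.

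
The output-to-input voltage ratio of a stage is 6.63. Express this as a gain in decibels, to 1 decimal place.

Voltage ratio → dB uses the 20·log₁₀ form:
20·log₁₀(6.63) = 16.4 dB.

16.4 dB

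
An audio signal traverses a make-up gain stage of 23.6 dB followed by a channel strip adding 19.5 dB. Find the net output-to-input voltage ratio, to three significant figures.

143

Net gain = 23.6 + 19.5 = 43.1 dB.
Voltage ratio = 10^(43.1/20) = 143.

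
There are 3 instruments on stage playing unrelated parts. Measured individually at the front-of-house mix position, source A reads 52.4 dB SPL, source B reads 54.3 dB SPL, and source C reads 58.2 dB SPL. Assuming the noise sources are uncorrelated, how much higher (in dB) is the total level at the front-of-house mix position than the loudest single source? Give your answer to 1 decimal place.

2.2 dB

Add the sources as powers (linear), then convert back to dB:
L_total = 10·log₁₀(10^(52.4/10) + 10^(54.3/10) + 10^(58.2/10)) = 60.43 dB SPL.
Excess over the loudest (58.2 dB): 60.43 − 58.2 = 2.2 dB.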